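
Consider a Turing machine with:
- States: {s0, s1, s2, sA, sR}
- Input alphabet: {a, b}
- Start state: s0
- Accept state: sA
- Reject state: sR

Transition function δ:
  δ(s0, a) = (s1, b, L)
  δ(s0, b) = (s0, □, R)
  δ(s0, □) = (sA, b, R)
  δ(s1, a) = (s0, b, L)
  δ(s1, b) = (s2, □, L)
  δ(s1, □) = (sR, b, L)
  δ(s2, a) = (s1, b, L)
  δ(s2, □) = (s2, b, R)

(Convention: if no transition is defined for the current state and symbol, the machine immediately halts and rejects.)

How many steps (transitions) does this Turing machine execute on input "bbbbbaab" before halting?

Execution trace:
Initial: [s0]bbbbbaab
Step 1: δ(s0, b) = (s0, □, R) → □[s0]bbbbaab
Step 2: δ(s0, b) = (s0, □, R) → □□[s0]bbbaab
Step 3: δ(s0, b) = (s0, □, R) → □□□[s0]bbaab
Step 4: δ(s0, b) = (s0, □, R) → □□□□[s0]baab
Step 5: δ(s0, b) = (s0, □, R) → □□□□□[s0]aab
Step 6: δ(s0, a) = (s1, b, L) → □□□□[s1]□bab
Step 7: δ(s1, □) = (sR, b, L) → □□□[sR]□bbab

The machine reaches the reject state sR and halts.

The machine executed 7 steps before halting.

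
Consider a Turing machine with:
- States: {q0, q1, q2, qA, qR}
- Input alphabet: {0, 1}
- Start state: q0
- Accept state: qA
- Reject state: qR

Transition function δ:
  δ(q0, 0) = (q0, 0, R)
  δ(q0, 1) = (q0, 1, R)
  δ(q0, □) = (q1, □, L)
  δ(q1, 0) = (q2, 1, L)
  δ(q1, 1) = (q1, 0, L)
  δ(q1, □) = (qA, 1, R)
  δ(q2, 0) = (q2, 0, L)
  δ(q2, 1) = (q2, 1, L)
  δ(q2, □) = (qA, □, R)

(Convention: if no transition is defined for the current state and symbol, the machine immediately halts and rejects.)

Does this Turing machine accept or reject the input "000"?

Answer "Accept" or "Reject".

Execution trace:
Initial: [q0]000
Step 1: δ(q0, 0) = (q0, 0, R) → 0[q0]00
Step 2: δ(q0, 0) = (q0, 0, R) → 00[q0]0
Step 3: δ(q0, 0) = (q0, 0, R) → 000[q0]□
Step 4: δ(q0, □) = (q1, □, L) → 00[q1]0□
Step 5: δ(q1, 0) = (q2, 1, L) → 0[q2]01□
Step 6: δ(q2, 0) = (q2, 0, L) → [q2]001□
Step 7: δ(q2, 0) = (q2, 0, L) → [q2]□001□
Step 8: δ(q2, □) = (qA, □, R) → □[qA]001□

The machine reaches the accept state qA and halts.

Answer: Accept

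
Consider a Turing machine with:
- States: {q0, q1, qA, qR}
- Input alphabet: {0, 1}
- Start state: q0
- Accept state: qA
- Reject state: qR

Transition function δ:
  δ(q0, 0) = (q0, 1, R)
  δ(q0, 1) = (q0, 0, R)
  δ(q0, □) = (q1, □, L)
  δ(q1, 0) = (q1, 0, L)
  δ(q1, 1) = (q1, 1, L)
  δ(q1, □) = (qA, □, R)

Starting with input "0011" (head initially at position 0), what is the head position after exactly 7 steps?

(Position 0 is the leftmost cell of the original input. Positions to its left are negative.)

Execution trace (head position shown):
Step 0: [q0]0011  (head at position 0)
Step 1: move right → 1[q0]011  (head at position 1)
Step 2: move right → 11[q0]11  (head at position 2)
Step 3: move right → 110[q0]1  (head at position 3)
Step 4: move right → 1100[q0]□  (head at position 4)
Step 5: move left → 110[q1]0□  (head at position 3)
Step 6: move left → 11[q1]00□  (head at position 2)
Step 7: move left → 1[q1]100□  (head at position 1)

After 7 steps, the head is at position 1.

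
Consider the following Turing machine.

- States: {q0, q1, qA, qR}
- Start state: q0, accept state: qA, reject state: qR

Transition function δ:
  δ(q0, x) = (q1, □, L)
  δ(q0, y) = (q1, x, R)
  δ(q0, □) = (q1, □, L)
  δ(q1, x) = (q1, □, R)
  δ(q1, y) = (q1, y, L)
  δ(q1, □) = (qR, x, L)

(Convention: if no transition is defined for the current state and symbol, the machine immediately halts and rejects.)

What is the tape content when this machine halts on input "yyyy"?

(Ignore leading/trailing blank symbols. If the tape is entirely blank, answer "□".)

Execution trace:
Initial: [q0]yyyy
Step 1: δ(q0, y) = (q1, x, R) → x[q1]yyy
Step 2: δ(q1, y) = (q1, y, L) → [q1]xyyy
Step 3: δ(q1, x) = (q1, □, R) → □[q1]yyy
Step 4: δ(q1, y) = (q1, y, L) → [q1]□yyy
Step 5: δ(q1, □) = (qR, x, L) → [qR]□xyyy

The machine reaches the reject state qR and halts.

Final tape (ignoring leading/trailing blanks): xyyy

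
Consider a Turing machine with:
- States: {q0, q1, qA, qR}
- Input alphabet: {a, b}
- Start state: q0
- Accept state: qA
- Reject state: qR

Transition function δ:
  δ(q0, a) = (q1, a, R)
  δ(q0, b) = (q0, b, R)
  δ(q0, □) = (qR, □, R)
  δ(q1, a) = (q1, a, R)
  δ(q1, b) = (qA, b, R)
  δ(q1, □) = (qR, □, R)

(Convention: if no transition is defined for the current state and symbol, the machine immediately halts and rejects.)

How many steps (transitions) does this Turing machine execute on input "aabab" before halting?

Execution trace:
Initial: [q0]aabab
Step 1: δ(q0, a) = (q1, a, R) → a[q1]abab
Step 2: δ(q1, a) = (q1, a, R) → aa[q1]bab
Step 3: δ(q1, b) = (qA, b, R) → aab[qA]ab

The machine reaches the accept state qA and halts.

The machine executed 3 steps before halting.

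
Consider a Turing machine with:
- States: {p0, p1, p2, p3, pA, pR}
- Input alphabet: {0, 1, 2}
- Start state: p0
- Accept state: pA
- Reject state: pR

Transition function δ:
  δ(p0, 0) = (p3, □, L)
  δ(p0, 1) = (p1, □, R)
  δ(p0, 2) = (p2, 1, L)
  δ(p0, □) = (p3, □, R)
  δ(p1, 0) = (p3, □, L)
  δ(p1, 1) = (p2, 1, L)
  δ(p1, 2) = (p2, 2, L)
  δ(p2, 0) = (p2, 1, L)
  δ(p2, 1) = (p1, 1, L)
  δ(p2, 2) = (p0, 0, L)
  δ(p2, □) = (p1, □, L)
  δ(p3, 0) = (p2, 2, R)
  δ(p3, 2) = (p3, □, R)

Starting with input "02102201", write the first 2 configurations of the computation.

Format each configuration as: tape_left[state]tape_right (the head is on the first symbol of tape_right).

Transitions applied:
Step 1: δ(p0, 0) = (p3, □, L)

The first 2 configurations are:
[p0]02102201 ⊢ [p3]□□2102201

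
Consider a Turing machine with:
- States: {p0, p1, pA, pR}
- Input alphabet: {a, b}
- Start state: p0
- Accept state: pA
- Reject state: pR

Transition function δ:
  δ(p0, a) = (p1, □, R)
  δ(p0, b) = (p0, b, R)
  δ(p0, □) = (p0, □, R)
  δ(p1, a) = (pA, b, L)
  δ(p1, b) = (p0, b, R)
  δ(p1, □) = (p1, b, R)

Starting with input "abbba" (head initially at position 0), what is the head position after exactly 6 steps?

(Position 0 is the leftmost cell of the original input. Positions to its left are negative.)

Execution trace (head position shown):
Step 0: [p0]abbba  (head at position 0)
Step 1: move right → □[p1]bbba  (head at position 1)
Step 2: move right → □b[p0]bba  (head at position 2)
Step 3: move right → □bb[p0]ba  (head at position 3)
Step 4: move right → □bbb[p0]a  (head at position 4)
Step 5: move right → □bbb□[p1]□  (head at position 5)
Step 6: move right → □bbb□b[p1]□  (head at position 6)

After 6 steps, the head is at position 6.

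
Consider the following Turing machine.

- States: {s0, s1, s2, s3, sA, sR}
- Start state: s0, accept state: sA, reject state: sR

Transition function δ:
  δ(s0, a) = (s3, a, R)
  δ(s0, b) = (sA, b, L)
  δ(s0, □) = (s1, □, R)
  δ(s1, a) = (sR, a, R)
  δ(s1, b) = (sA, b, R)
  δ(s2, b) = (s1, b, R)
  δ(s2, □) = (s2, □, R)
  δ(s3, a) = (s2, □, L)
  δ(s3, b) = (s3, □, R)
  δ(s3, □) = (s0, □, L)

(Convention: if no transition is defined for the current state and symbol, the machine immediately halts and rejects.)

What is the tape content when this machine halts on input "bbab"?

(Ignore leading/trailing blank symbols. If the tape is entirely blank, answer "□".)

Execution trace:
Initial: [s0]bbab
Step 1: δ(s0, b) = (sA, b, L) → [sA]□bbab

The machine reaches the accept state sA and halts.

Final tape (ignoring leading/trailing blanks): bbab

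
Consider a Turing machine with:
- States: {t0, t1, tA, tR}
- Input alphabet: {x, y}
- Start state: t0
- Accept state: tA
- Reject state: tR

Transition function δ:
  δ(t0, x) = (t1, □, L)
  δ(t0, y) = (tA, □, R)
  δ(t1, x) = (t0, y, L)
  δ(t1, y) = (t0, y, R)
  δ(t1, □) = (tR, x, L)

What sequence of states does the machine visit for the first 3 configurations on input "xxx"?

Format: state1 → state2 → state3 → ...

Execution trace:
Initial: [t0]xxx
Step 1: δ(t0, x) = (t1, □, L) → [t1]□□xx
Step 2: δ(t1, □) = (tR, x, L) → [tR]□x□xx

The machine reaches the reject state tR and halts.

State sequence: t0 → t1 → tR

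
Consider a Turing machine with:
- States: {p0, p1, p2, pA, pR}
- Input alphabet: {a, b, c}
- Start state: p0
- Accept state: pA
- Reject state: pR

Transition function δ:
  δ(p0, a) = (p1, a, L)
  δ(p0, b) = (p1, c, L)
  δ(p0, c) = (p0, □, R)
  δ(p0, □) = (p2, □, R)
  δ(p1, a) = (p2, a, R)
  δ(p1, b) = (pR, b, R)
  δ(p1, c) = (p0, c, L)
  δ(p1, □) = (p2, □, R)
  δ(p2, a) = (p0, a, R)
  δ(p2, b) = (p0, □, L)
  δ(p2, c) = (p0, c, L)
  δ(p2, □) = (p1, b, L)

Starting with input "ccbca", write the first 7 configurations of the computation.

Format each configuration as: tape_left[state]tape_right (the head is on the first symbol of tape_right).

Transitions applied:
Step 1: δ(p0, c) = (p0, □, R)
Step 2: δ(p0, c) = (p0, □, R)
Step 3: δ(p0, b) = (p1, c, L)
Step 4: δ(p1, □) = (p2, □, R)
Step 5: δ(p2, c) = (p0, c, L)
Step 6: δ(p0, □) = (p2, □, R)

The first 7 configurations are:
[p0]ccbca ⊢ □[p0]cbca ⊢ □□[p0]bca ⊢ □[p1]□cca ⊢ □□[p2]cca ⊢ □[p0]□cca ⊢ □□[p2]cca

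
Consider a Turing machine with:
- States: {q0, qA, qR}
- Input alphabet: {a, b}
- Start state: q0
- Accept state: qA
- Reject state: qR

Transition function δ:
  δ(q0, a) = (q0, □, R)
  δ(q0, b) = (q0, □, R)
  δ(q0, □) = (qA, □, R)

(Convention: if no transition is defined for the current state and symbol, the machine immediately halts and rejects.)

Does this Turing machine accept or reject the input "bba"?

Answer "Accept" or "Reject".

Execution trace:
Initial: [q0]bba
Step 1: δ(q0, b) = (q0, □, R) → □[q0]ba
Step 2: δ(q0, b) = (q0, □, R) → □□[q0]a
Step 3: δ(q0, a) = (q0, □, R) → □□□[q0]□
Step 4: δ(q0, □) = (qA, □, R) → □□□□[qA]□

The machine reaches the accept state qA and halts.

Answer: Accept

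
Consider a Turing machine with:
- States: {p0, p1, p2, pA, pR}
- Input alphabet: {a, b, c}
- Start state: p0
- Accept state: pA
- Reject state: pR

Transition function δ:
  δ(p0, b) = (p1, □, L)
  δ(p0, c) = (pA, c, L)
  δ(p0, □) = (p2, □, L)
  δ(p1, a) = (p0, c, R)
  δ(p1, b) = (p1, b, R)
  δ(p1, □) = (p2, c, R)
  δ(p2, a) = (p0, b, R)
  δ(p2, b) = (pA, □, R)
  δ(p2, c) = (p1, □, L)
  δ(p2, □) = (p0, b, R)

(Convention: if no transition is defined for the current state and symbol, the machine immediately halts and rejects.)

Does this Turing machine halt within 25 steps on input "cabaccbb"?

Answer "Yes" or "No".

Execution trace:
Initial: [p0]cabaccbb
Step 1: δ(p0, c) = (pA, c, L) → [pA]□cabaccbb

The machine reaches the accept state pA and halts.
The machine halted after 1 step (within the 25-step bound).

Answer: Yes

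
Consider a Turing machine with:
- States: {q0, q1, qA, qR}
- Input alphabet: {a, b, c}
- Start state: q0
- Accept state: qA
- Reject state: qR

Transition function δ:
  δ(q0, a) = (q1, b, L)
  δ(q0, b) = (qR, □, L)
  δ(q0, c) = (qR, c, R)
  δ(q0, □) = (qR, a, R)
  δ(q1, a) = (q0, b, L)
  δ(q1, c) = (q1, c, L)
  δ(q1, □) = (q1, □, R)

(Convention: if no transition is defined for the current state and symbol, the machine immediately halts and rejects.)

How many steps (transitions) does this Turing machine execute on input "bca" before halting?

Execution trace:
Initial: [q0]bca
Step 1: δ(q0, b) = (qR, □, L) → [qR]□□ca

The machine reaches the reject state qR and halts.

The machine executed 1 step before halting.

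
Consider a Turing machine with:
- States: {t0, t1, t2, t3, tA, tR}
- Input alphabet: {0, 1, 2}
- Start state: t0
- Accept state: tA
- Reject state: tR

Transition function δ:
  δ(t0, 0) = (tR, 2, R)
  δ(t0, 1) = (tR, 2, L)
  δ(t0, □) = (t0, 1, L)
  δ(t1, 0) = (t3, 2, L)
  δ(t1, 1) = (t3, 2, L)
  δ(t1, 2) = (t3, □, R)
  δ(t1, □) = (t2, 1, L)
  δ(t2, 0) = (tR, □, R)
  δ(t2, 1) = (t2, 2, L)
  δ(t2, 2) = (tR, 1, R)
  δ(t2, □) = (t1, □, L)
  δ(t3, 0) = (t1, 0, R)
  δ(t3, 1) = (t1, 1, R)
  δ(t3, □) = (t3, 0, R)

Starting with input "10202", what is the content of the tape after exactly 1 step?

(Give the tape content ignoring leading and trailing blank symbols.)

Execution trace:
Initial: [t0]10202
Step 1: δ(t0, 1) = (tR, 2, L) → [tR]□20202

The machine reaches the reject state tR and halts.

After 1 step, the tape (ignoring leading/trailing blanks) is: 20202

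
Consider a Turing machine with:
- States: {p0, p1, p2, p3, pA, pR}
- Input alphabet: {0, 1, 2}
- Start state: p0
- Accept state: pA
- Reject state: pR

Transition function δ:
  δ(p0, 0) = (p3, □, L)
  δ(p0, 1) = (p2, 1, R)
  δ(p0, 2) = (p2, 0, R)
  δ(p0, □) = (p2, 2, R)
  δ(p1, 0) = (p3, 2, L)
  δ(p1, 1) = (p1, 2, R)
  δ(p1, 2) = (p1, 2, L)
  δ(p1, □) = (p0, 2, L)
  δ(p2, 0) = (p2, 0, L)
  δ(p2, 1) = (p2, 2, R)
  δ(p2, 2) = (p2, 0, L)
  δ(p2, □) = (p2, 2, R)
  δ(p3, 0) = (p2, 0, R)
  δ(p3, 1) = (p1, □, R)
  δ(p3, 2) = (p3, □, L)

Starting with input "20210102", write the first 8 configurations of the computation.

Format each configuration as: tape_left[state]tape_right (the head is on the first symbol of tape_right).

Transitions applied:
Step 1: δ(p0, 2) = (p2, 0, R)
Step 2: δ(p2, 0) = (p2, 0, L)
Step 3: δ(p2, 0) = (p2, 0, L)
Step 4: δ(p2, □) = (p2, 2, R)
Step 5: δ(p2, 0) = (p2, 0, L)
Step 6: δ(p2, 2) = (p2, 0, L)
Step 7: δ(p2, □) = (p2, 2, R)

The first 8 configurations are:
[p0]20210102 ⊢ 0[p2]0210102 ⊢ [p2]00210102 ⊢ [p2]□00210102 ⊢ 2[p2]00210102 ⊢ [p2]200210102 ⊢ [p2]□000210102 ⊢ 2[p2]000210102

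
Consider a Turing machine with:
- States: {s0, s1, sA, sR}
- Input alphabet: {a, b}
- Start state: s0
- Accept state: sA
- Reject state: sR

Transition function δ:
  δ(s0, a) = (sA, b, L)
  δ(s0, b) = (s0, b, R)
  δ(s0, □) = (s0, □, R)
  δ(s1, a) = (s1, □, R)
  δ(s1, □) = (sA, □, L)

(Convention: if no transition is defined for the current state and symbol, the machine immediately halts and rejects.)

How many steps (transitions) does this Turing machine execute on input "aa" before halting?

Execution trace:
Initial: [s0]aa
Step 1: δ(s0, a) = (sA, b, L) → [sA]□ba

The machine reaches the accept state sA and halts.

The machine executed 1 step before halting.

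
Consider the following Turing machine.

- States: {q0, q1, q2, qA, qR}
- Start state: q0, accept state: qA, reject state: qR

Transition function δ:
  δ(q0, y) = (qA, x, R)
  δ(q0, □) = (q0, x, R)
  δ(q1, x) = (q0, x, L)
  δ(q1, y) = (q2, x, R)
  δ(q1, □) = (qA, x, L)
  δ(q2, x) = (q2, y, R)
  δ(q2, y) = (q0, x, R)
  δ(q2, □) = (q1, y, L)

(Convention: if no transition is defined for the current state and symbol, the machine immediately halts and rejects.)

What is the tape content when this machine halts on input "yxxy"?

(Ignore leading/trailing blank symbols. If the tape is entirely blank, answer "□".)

Execution trace:
Initial: [q0]yxxy
Step 1: δ(q0, y) = (qA, x, R) → x[qA]xxy

The machine reaches the accept state qA and halts.

Final tape (ignoring leading/trailing blanks): xxxy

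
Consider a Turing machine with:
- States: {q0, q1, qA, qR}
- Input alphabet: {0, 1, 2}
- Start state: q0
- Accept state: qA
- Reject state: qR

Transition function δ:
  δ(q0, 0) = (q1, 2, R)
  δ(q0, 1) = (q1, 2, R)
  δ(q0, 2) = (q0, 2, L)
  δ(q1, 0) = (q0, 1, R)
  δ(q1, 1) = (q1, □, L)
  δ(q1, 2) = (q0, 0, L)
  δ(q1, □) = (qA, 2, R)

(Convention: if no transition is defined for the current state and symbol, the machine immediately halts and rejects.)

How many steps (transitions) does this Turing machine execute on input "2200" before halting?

Execution trace:
Initial: [q0]2200
Step 1: δ(q0, 2) = (q0, 2, L) → [q0]□2200

No transition is defined for δ(q0, □). By convention the machine halts and rejects.

The machine executed 1 step before halting.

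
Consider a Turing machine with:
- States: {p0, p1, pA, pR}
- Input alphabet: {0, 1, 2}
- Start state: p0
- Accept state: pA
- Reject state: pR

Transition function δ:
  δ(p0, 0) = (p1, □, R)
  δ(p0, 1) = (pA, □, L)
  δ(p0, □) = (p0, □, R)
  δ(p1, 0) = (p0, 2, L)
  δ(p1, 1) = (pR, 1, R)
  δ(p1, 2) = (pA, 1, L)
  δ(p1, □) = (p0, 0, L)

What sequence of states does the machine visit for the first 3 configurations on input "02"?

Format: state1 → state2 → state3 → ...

Execution trace:
Initial: [p0]02
Step 1: δ(p0, 0) = (p1, □, R) → □[p1]2
Step 2: δ(p1, 2) = (pA, 1, L) → [pA]□1

The machine reaches the accept state pA and halts.

State sequence: p0 → p1 → pA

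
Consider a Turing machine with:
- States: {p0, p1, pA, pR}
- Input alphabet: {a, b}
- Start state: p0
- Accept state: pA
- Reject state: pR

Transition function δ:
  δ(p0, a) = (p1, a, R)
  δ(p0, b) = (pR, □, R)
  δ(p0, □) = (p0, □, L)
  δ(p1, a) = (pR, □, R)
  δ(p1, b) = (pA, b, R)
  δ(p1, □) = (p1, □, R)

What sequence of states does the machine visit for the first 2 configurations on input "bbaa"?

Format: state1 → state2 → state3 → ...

Execution trace:
Initial: [p0]bbaa
Step 1: δ(p0, b) = (pR, □, R) → □[pR]baa

The machine reaches the reject state pR and halts.

State sequence: p0 → pR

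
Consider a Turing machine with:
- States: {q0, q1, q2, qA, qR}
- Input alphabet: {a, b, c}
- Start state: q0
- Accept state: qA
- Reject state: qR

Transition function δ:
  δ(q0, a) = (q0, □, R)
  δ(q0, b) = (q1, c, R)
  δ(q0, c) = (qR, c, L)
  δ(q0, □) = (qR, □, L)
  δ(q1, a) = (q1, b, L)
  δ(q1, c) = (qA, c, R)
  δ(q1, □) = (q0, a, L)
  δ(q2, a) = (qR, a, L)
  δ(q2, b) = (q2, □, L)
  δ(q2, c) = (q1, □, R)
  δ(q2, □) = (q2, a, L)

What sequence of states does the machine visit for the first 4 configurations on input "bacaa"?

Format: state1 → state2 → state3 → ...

Execution trace:
Initial: [q0]bacaa
Step 1: δ(q0, b) = (q1, c, R) → c[q1]acaa
Step 2: δ(q1, a) = (q1, b, L) → [q1]cbcaa
Step 3: δ(q1, c) = (qA, c, R) → c[qA]bcaa

The machine reaches the accept state qA and halts.

State sequence: q0 → q1 → q1 → qA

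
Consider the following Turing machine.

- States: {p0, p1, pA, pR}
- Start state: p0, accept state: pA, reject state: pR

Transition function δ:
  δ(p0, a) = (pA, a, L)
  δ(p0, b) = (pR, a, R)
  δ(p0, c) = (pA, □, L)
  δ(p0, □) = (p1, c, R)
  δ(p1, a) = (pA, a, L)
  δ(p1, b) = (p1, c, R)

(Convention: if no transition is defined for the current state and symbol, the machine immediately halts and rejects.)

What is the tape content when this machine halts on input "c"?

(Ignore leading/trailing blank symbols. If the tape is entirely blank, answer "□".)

Execution trace:
Initial: [p0]c
Step 1: δ(p0, c) = (pA, □, L) → [pA]□□

The machine reaches the accept state pA and halts.

Final tape (ignoring leading/trailing blanks): □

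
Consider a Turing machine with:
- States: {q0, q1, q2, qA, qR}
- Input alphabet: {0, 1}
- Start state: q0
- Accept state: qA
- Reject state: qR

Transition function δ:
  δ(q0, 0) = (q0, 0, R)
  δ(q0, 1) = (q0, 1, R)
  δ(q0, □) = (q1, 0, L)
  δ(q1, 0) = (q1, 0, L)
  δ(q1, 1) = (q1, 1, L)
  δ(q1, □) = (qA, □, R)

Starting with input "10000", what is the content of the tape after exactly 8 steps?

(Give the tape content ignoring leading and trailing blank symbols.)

Execution trace:
Initial: [q0]10000
Step 1: δ(q0, 1) = (q0, 1, R) → 1[q0]0000
Step 2: δ(q0, 0) = (q0, 0, R) → 10[q0]000
Step 3: δ(q0, 0) = (q0, 0, R) → 100[q0]00
Step 4: δ(q0, 0) = (q0, 0, R) → 1000[q0]0
Step 5: δ(q0, 0) = (q0, 0, R) → 10000[q0]□
Step 6: δ(q0, □) = (q1, 0, L) → 1000[q1]00
Step 7: δ(q1, 0) = (q1, 0, L) → 100[q1]000
Step 8: δ(q1, 0) = (q1, 0, L) → 10[q1]0000

After 8 steps, the tape (ignoring leading/trailing blanks) is: 100000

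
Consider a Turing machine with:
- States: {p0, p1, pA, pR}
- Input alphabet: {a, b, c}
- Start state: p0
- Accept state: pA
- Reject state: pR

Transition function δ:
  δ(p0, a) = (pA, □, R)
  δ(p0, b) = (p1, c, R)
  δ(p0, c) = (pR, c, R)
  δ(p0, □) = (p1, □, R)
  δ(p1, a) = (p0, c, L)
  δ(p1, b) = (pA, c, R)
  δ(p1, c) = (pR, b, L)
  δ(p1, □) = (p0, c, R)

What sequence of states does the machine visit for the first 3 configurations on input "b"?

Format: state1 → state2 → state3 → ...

Execution trace:
Initial: [p0]b
Step 1: δ(p0, b) = (p1, c, R) → c[p1]□
Step 2: δ(p1, □) = (p0, c, R) → cc[p0]□

State sequence: p0 → p1 → p0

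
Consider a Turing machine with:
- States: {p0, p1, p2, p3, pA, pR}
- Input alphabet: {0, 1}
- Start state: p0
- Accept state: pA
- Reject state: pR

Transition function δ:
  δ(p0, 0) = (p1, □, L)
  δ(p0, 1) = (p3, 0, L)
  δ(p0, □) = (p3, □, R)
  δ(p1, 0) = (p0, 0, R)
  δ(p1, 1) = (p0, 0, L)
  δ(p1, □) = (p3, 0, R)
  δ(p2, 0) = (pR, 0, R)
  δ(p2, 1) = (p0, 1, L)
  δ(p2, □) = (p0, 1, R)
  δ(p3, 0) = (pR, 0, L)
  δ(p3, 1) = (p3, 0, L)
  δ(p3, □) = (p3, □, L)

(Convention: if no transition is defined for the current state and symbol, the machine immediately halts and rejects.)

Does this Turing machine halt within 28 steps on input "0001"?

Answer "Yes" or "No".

Execution trace:
Initial: [p0]0001
Step 1: δ(p0, 0) = (p1, □, L) → [p1]□□001
Step 2: δ(p1, □) = (p3, 0, R) → 0[p3]□001
Step 3: δ(p3, □) = (p3, □, L) → [p3]0□001
Step 4: δ(p3, 0) = (pR, 0, L) → [pR]□0□001

The machine reaches the reject state pR and halts.
The machine halted after 4 steps (within the 28-step bound).

Answer: Yes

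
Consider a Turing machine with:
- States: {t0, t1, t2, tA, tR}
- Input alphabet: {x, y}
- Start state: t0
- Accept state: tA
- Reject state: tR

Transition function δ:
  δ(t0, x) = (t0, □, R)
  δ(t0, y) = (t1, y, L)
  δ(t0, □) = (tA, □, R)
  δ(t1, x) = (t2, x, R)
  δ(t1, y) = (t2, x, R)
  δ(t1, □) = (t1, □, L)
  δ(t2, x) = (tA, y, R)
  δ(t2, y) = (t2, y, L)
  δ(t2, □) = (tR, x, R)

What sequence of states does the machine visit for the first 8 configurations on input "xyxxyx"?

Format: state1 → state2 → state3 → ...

Execution trace:
Initial: [t0]xyxxyx
Step 1: δ(t0, x) = (t0, □, R) → □[t0]yxxyx
Step 2: δ(t0, y) = (t1, y, L) → [t1]□yxxyx
Step 3: δ(t1, □) = (t1, □, L) → [t1]□□yxxyx
Step 4: δ(t1, □) = (t1, □, L) → [t1]□□□yxxyx
Step 5: δ(t1, □) = (t1, □, L) → [t1]□□□□yxxyx
Step 6: δ(t1, □) = (t1, □, L) → [t1]□□□□□yxxyx
Step 7: δ(t1, □) = (t1, □, L) → [t1]□□□□□□yxxyx

State sequence: t0 → t0 → t1 → t1 → t1 → t1 → t1 → t1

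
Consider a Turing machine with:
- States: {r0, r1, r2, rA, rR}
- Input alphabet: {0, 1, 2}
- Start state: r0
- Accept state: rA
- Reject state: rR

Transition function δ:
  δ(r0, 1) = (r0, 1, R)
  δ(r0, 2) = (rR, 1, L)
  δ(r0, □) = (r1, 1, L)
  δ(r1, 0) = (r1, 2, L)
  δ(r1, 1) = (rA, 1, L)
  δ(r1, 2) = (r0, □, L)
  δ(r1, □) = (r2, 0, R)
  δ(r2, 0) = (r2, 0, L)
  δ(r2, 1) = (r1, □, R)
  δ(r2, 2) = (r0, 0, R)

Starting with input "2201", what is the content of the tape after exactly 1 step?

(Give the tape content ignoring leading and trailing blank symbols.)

Execution trace:
Initial: [r0]2201
Step 1: δ(r0, 2) = (rR, 1, L) → [rR]□1201

The machine reaches the reject state rR and halts.

After 1 step, the tape (ignoring leading/trailing blanks) is: 1201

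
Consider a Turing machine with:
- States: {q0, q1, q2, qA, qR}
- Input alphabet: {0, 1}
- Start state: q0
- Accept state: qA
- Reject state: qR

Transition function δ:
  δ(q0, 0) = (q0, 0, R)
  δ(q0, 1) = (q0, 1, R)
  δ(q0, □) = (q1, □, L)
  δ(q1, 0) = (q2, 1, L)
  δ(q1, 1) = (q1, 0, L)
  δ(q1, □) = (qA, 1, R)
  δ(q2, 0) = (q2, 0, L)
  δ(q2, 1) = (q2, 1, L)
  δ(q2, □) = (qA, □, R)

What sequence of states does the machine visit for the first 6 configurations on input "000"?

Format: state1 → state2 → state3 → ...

Execution trace:
Initial: [q0]000
Step 1: δ(q0, 0) = (q0, 0, R) → 0[q0]00
Step 2: δ(q0, 0) = (q0, 0, R) → 00[q0]0
Step 3: δ(q0, 0) = (q0, 0, R) → 000[q0]□
Step 4: δ(q0, □) = (q1, □, L) → 00[q1]0□
Step 5: δ(q1, 0) = (q2, 1, L) → 0[q2]01□

State sequence: q0 → q0 → q0 → q0 → q1 → q2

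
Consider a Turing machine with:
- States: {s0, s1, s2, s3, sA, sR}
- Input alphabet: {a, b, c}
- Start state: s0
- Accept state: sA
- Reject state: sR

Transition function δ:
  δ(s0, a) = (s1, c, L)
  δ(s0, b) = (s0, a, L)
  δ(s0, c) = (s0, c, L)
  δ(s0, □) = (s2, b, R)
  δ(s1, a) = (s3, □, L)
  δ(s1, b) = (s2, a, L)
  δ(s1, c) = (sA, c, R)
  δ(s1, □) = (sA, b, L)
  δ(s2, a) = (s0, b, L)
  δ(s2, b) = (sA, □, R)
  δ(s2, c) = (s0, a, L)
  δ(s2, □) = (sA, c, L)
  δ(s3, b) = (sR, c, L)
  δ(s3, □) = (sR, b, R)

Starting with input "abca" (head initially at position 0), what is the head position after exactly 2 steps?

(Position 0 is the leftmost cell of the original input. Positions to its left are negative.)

Execution trace (head position shown):
Step 0: [s0]abca  (head at position 0)
Step 1: move left → [s1]□cbca  (head at position -1)
Step 2: move left → [sA]□bcbca  (head at position -2)

After 2 steps, the head is at position -2.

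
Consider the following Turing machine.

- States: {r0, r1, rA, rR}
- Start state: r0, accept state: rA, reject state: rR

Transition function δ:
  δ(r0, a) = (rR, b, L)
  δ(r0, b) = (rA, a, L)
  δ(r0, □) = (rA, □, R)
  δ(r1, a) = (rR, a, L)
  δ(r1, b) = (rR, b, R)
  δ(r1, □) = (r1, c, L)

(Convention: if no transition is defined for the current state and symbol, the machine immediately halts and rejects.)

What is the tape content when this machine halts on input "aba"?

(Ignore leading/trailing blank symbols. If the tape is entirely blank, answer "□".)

Execution trace:
Initial: [r0]aba
Step 1: δ(r0, a) = (rR, b, L) → [rR]□bba

The machine reaches the reject state rR and halts.

Final tape (ignoring leading/trailing blanks): bba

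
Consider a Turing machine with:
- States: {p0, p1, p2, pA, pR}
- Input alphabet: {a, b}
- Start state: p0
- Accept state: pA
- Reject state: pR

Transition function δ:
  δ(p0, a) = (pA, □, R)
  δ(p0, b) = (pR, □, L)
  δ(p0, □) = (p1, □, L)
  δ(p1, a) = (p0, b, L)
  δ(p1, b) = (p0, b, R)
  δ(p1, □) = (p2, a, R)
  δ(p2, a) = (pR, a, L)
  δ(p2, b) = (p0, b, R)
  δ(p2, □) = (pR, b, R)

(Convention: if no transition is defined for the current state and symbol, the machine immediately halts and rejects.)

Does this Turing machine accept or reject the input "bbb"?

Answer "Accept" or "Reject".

Execution trace:
Initial: [p0]bbb
Step 1: δ(p0, b) = (pR, □, L) → [pR]□□bb

The machine reaches the reject state pR and halts.

Answer: Reject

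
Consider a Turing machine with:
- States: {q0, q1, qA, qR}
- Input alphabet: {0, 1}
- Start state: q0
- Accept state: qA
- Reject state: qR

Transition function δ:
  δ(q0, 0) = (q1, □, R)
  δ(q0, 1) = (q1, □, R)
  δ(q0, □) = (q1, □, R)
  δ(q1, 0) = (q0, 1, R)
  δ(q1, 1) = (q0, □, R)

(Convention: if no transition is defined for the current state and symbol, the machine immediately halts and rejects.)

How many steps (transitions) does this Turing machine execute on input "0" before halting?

Execution trace:
Initial: [q0]0
Step 1: δ(q0, 0) = (q1, □, R) → □[q1]□

No transition is defined for δ(q1, □). By convention the machine halts and rejects.

The machine executed 1 step before halting.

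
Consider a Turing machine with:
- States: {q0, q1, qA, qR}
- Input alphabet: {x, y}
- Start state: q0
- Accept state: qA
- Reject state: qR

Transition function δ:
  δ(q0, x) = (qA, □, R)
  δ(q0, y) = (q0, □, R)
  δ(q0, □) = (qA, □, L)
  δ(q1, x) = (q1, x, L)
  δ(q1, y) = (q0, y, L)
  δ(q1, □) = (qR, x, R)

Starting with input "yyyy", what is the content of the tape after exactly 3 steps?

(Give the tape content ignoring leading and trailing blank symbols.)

Execution trace:
Initial: [q0]yyyy
Step 1: δ(q0, y) = (q0, □, R) → □[q0]yyy
Step 2: δ(q0, y) = (q0, □, R) → □□[q0]yy
Step 3: δ(q0, y) = (q0, □, R) → □□□[q0]y

After 3 steps, the tape (ignoring leading/trailing blanks) is: y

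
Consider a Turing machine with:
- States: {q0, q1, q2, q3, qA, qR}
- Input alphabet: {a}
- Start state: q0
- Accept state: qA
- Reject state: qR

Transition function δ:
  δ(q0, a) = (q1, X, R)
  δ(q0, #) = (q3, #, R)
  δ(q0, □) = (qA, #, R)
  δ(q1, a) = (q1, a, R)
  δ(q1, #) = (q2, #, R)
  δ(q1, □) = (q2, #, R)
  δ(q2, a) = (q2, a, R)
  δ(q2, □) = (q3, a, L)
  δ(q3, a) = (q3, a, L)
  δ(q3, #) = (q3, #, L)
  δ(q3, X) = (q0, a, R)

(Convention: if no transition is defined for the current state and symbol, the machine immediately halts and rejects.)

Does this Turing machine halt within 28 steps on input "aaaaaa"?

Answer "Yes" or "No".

Execution trace:
Initial: [q0]aaaaaa
Step 1: δ(q0, a) = (q1, X, R) → X[q1]aaaaa
Step 2: δ(q1, a) = (q1, a, R) → Xa[q1]aaaa
Step 3: δ(q1, a) = (q1, a, R) → Xaa[q1]aaa
Step 4: δ(q1, a) = (q1, a, R) → Xaaa[q1]aa
Step 5: δ(q1, a) = (q1, a, R) → Xaaaa[q1]a
Step 6: δ(q1, a) = (q1, a, R) → Xaaaaa[q1]□
Step 7: δ(q1, □) = (q2, #, R) → Xaaaaa#[q2]□
Step 8: δ(q2, □) = (q3, a, L) → Xaaaaa[q3]#a
Step 9: δ(q3, #) = (q3, #, L) → Xaaaa[q3]a#a
Step 10: δ(q3, a) = (q3, a, L) → Xaaa[q3]aa#a
Step 11: δ(q3, a) = (q3, a, L) → Xaa[q3]aaa#a
Step 12: δ(q3, a) = (q3, a, L) → Xa[q3]aaaa#a
Step 13: δ(q3, a) = (q3, a, L) → X[q3]aaaaa#a
Step 14: δ(q3, a) = (q3, a, L) → [q3]Xaaaaa#a
Step 15: δ(q3, X) = (q0, a, R) → a[q0]aaaaa#a
Step 16: δ(q0, a) = (q1, X, R) → aX[q1]aaaa#a
Step 17: δ(q1, a) = (q1, a, R) → aXa[q1]aaa#a
Step 18: δ(q1, a) = (q1, a, R) → aXaa[q1]aa#a
Step 19: δ(q1, a) = (q1, a, R) → aXaaa[q1]a#a
Step 20: δ(q1, a) = (q1, a, R) → aXaaaa[q1]#a
Step 21: δ(q1, #) = (q2, #, R) → aXaaaa#[q2]a
Step 22: δ(q2, a) = (q2, a, R) → aXaaaa#a[q2]□
Step 23: δ(q2, □) = (q3, a, L) → aXaaaa#[q3]aa
Step 24: δ(q3, a) = (q3, a, L) → aXaaaa[q3]#aa
Step 25: δ(q3, #) = (q3, #, L) → aXaaa[q3]a#aa
Step 26: δ(q3, a) = (q3, a, L) → aXaa[q3]aa#aa
Step 27: δ(q3, a) = (q3, a, L) → aXa[q3]aaa#aa
Step 28: δ(q3, a) = (q3, a, L) → aX[q3]aaaa#aa

The machine has not reached a halting state after 28 steps.
The machine did not halt within the 28-step bound.

Answer: No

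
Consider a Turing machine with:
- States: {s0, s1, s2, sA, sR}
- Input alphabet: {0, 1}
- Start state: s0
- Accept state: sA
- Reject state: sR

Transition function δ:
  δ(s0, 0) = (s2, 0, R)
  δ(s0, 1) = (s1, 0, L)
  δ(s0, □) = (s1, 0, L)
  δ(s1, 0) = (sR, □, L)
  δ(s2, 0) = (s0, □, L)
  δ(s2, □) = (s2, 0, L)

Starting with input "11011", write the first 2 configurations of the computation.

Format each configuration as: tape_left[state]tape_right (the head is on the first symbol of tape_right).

Transitions applied:
Step 1: δ(s0, 1) = (s1, 0, L)

The first 2 configurations are:
[s0]11011 ⊢ [s1]□01011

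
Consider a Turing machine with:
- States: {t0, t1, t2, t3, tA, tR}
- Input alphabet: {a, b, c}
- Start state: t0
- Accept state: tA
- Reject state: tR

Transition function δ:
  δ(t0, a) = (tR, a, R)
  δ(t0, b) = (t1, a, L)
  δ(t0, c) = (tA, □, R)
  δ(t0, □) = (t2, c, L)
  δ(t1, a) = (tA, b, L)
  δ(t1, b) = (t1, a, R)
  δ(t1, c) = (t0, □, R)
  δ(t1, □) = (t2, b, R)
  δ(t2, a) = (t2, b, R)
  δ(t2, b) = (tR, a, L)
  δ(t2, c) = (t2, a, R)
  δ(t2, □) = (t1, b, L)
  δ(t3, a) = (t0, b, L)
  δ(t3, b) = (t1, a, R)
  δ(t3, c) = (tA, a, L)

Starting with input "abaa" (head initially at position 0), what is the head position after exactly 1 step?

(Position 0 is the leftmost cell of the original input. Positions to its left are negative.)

Execution trace (head position shown):
Step 0: [t0]abaa  (head at position 0)
Step 1: move right → a[tR]baa  (head at position 1)

After 1 step, the head is at position 1.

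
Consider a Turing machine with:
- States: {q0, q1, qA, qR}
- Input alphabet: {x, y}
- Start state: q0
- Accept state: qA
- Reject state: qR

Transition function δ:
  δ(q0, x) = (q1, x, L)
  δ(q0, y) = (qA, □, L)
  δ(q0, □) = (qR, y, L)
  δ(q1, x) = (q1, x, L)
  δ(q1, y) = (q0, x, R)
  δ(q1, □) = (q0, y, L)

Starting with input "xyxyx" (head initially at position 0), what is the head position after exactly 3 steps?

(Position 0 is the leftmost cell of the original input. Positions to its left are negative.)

Execution trace (head position shown):
Step 0: [q0]xyxyx  (head at position 0)
Step 1: move left → [q1]□xyxyx  (head at position -1)
Step 2: move left → [q0]□yxyxyx  (head at position -2)
Step 3: move left → [qR]□yyxyxyx  (head at position -3)

After 3 steps, the head is at position -3.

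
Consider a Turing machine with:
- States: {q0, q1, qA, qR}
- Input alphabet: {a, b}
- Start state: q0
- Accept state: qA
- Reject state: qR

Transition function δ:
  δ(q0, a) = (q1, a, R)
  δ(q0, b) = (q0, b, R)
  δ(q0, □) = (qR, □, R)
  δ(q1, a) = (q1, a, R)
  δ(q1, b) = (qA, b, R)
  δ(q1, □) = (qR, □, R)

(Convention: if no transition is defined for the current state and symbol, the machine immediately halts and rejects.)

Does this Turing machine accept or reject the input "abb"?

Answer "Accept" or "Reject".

Execution trace:
Initial: [q0]abb
Step 1: δ(q0, a) = (q1, a, R) → a[q1]bb
Step 2: δ(q1, b) = (qA, b, R) → ab[qA]b

The machine reaches the accept state qA and halts.

Answer: Accept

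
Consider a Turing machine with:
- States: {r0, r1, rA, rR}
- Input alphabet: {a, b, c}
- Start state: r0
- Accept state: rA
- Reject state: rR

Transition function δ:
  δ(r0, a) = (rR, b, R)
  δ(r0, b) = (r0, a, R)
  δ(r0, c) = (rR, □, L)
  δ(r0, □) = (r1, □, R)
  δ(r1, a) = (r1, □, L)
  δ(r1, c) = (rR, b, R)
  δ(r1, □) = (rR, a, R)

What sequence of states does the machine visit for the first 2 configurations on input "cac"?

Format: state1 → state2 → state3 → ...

Execution trace:
Initial: [r0]cac
Step 1: δ(r0, c) = (rR, □, L) → [rR]□□ac

The machine reaches the reject state rR and halts.

State sequence: r0 → rR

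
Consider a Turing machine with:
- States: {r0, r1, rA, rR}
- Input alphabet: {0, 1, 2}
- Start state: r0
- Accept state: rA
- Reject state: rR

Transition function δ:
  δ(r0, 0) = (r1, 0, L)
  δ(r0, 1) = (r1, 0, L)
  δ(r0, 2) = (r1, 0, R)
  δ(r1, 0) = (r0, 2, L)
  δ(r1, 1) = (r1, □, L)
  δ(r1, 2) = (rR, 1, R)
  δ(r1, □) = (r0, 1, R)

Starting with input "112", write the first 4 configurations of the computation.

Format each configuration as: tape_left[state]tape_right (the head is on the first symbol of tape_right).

Transitions applied:
Step 1: δ(r0, 1) = (r1, 0, L)
Step 2: δ(r1, □) = (r0, 1, R)
Step 3: δ(r0, 0) = (r1, 0, L)

The first 4 configurations are:
[r0]112 ⊢ [r1]□012 ⊢ 1[r0]012 ⊢ [r1]1012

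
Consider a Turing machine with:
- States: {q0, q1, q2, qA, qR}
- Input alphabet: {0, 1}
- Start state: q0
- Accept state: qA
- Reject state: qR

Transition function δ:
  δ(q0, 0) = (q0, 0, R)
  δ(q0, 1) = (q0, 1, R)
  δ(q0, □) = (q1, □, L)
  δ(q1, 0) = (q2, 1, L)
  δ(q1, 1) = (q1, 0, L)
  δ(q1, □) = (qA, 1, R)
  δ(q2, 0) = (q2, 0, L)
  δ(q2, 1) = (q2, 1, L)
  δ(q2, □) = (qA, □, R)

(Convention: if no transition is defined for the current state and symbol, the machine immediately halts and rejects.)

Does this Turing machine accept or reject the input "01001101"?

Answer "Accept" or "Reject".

Execution trace:
Initial: [q0]01001101
Step 1: δ(q0, 0) = (q0, 0, R) → 0[q0]1001101
Step 2: δ(q0, 1) = (q0, 1, R) → 01[q0]001101
Step 3: δ(q0, 0) = (q0, 0, R) → 010[q0]01101
Step 4: δ(q0, 0) = (q0, 0, R) → 0100[q0]1101
Step 5: δ(q0, 1) = (q0, 1, R) → 01001[q0]101
Step 6: δ(q0, 1) = (q0, 1, R) → 010011[q0]01
Step 7: δ(q0, 0) = (q0, 0, R) → 0100110[q0]1
Step 8: δ(q0, 1) = (q0, 1, R) → 01001101[q0]□
Step 9: δ(q0, □) = (q1, □, L) → 0100110[q1]1□
Step 10: δ(q1, 1) = (q1, 0, L) → 010011[q1]00□
Step 11: δ(q1, 0) = (q2, 1, L) → 01001[q2]110□
Step 12: δ(q2, 1) = (q2, 1, L) → 0100[q2]1110□
Step 13: δ(q2, 1) = (q2, 1, L) → 010[q2]01110□
Step 14: δ(q2, 0) = (q2, 0, L) → 01[q2]001110□
Step 15: δ(q2, 0) = (q2, 0, L) → 0[q2]1001110□
Step 16: δ(q2, 1) = (q2, 1, L) → [q2]01001110□
Step 17: δ(q2, 0) = (q2, 0, L) → [q2]□01001110□
Step 18: δ(q2, □) = (qA, □, R) → □[qA]01001110□

The machine reaches the accept state qA and halts.

Answer: Accept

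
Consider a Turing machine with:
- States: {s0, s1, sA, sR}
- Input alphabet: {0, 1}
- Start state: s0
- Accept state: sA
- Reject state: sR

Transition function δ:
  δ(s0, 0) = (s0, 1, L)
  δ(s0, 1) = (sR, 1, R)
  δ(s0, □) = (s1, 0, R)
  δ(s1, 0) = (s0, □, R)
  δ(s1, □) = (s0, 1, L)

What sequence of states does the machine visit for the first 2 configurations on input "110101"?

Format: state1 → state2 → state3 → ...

Execution trace:
Initial: [s0]110101
Step 1: δ(s0, 1) = (sR, 1, R) → 1[sR]10101

The machine reaches the reject state sR and halts.

State sequence: s0 → sR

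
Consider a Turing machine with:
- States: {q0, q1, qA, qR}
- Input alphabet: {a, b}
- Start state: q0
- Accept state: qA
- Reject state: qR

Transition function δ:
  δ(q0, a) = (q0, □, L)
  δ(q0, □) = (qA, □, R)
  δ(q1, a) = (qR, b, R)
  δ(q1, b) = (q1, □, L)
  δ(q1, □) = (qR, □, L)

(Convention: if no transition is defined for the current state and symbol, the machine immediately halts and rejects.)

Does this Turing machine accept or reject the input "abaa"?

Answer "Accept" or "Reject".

Execution trace:
Initial: [q0]abaa
Step 1: δ(q0, a) = (q0, □, L) → [q0]□□baa
Step 2: δ(q0, □) = (qA, □, R) → □[qA]□baa

The machine reaches the accept state qA and halts.

Answer: Accept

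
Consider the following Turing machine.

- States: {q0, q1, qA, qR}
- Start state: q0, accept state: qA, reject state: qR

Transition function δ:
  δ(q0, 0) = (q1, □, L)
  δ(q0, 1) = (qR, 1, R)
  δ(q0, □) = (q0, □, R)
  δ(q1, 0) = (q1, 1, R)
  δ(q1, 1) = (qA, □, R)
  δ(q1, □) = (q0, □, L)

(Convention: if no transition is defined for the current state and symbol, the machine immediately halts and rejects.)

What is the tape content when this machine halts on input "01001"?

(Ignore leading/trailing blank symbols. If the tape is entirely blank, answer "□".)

Execution trace:
Initial: [q0]01001
Step 1: δ(q0, 0) = (q1, □, L) → [q1]□□1001
Step 2: δ(q1, □) = (q0, □, L) → [q0]□□□1001
Step 3: δ(q0, □) = (q0, □, R) → □[q0]□□1001
Step 4: δ(q0, □) = (q0, □, R) → □□[q0]□1001
Step 5: δ(q0, □) = (q0, □, R) → □□□[q0]1001
Step 6: δ(q0, 1) = (qR, 1, R) → □□□1[qR]001

The machine reaches the reject state qR and halts.

Final tape (ignoring leading/trailing blanks): 1001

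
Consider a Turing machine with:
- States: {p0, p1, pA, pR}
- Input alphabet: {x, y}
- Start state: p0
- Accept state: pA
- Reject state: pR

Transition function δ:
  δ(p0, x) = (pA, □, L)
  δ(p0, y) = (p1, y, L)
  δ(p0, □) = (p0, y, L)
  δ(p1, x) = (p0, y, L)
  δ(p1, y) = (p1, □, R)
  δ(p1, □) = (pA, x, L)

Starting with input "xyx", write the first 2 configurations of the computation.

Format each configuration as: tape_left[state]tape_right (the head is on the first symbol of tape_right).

Transitions applied:
Step 1: δ(p0, x) = (pA, □, L)

The first 2 configurations are:
[p0]xyx ⊢ [pA]□□yx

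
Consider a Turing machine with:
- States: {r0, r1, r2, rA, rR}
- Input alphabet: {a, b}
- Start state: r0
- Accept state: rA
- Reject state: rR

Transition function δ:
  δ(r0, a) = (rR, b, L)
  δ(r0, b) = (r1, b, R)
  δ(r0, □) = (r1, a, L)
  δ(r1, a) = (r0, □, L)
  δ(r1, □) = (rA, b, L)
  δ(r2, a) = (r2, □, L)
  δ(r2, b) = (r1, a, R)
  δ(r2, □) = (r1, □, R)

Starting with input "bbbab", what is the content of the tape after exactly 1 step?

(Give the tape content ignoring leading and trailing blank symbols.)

Execution trace:
Initial: [r0]bbbab
Step 1: δ(r0, b) = (r1, b, R) → b[r1]bbab

No transition is defined for δ(r1, b). By convention the machine halts and rejects.

After 1 step, the tape (ignoring leading/trailing blanks) is: bbbab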